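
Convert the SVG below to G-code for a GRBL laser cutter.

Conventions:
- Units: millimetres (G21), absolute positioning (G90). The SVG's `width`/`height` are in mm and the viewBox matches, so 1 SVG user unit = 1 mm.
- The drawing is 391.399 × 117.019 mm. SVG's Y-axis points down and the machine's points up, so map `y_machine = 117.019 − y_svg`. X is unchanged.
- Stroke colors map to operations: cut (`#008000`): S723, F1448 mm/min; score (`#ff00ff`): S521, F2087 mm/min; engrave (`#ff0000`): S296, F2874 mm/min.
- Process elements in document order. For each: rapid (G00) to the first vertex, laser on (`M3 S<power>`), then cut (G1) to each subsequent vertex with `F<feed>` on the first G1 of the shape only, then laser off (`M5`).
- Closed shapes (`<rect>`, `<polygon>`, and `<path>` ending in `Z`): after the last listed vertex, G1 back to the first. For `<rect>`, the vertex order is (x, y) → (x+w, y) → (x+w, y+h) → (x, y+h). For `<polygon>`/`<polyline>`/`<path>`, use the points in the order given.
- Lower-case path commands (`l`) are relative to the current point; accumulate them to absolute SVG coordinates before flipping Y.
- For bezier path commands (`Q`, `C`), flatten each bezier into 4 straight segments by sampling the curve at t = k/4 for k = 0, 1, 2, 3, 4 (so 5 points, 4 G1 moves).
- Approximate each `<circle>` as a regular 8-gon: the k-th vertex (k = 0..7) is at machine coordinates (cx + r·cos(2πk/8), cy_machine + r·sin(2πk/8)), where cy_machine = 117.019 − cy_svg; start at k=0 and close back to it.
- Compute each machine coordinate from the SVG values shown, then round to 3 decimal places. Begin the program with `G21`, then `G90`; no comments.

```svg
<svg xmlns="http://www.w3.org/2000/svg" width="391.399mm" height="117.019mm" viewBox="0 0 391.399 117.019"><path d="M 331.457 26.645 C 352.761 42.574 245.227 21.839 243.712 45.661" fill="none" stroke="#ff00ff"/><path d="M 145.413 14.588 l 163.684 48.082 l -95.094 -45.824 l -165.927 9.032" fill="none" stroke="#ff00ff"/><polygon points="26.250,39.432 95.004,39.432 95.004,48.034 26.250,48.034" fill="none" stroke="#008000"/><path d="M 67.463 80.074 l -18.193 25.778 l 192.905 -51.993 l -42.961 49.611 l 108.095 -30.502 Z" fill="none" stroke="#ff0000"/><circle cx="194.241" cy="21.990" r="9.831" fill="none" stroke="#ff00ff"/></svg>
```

1 u = 1 mm; y_m = 117.019 − y.

[1] `<path>` cubic bezier, #ff00ff→score S521 F2087: (331.457,90.374) → (326.948,84.033) → (296.142,83.826) → (261.057,82.139) → (243.712,71.358)

[2] `<path>` open polyline, #ff00ff→score S521 F2087: (145.413,102.431) → (309.097,54.349) → (214.003,100.173) → (48.076,91.141)

[3] `<polygon>` rectangle, #008000→cut S723 F1448: (26.250,77.587) → (95.004,77.587) → (95.004,68.985) → (26.250,68.985) → (26.250,77.587) (closed)

[4] `<path>` closed polygon, #ff0000→engrave S296 F2874: (67.463,36.945) → (49.270,11.167) → (242.175,63.160) → (199.214,13.549) → (307.309,44.051) → (67.463,36.945) (closed)

[5] `<circle>` circle, #ff00ff→score S521 F2087: (204.072,95.029) → (201.193,101.981) → (194.241,104.860) → (187.289,101.981) → (184.410,95.029) → (187.289,88.077) → (194.241,85.198) → (201.193,88.077) → (204.072,95.029) (closed)

G21
G90
G00 X331.457 Y90.374
M3 S521
G1 X326.948 Y84.033 F2087
G1 X296.142 Y83.826
G1 X261.057 Y82.139
G1 X243.712 Y71.358
M5
G00 X145.413 Y102.431
M3 S521
G1 X309.097 Y54.349 F2087
G1 X214.003 Y100.173
G1 X48.076 Y91.141
M5
G00 X26.250 Y77.587
M3 S723
G1 X95.004 Y77.587 F1448
G1 X95.004 Y68.985
G1 X26.250 Y68.985
G1 X26.250 Y77.587
M5
G00 X67.463 Y36.945
M3 S296
G1 X49.270 Y11.167 F2874
G1 X242.175 Y63.160
G1 X199.214 Y13.549
G1 X307.309 Y44.051
G1 X67.463 Y36.945
M5
G00 X204.072 Y95.029
M3 S521
G1 X201.193 Y101.981 F2087
G1 X194.241 Y104.860
G1 X187.289 Y101.981
G1 X184.410 Y95.029
G1 X187.289 Y88.077
G1 X194.241 Y85.198
G1 X201.193 Y88.077
G1 X204.072 Y95.029
M5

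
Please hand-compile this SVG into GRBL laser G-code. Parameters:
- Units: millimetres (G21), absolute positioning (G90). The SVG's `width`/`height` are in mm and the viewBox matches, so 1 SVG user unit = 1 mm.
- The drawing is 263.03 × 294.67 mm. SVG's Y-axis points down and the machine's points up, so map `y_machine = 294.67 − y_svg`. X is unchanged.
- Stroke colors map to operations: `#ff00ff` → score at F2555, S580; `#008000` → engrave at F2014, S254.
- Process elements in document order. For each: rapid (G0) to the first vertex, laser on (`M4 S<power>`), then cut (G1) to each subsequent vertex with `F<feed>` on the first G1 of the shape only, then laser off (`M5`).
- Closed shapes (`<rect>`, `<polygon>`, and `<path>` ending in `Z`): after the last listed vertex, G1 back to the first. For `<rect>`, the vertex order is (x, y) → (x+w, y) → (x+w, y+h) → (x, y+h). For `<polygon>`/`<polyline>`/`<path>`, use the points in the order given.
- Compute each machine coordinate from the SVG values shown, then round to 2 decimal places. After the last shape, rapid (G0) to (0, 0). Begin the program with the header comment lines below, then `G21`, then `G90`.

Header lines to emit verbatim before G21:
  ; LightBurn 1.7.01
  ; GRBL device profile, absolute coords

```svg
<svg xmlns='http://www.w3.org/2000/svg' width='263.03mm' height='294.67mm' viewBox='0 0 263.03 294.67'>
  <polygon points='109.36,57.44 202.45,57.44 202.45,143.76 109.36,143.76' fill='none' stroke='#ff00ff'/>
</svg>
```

; LightBurn 1.7.01
; GRBL device profile, absolute coords
G21
G90
G0 X109.36 Y237.23
M4 S580
G1 X202.45 Y237.23 F2555
G1 X202.45 Y150.91
G1 X109.36 Y150.91
G1 X109.36 Y237.23
M5
G0 X0.00 Y0.00

viewBox `0 0 263.03 294.67` with mm width/height → 1 unit = 1 mm. Flip: y_m = 294.67 − y_svg.

**Shape 1** — `<polygon>` rectangle, stroke `#ff00ff` → score (S580, F2555). Machine vertices: (109.36,237.23) → (202.45,237.23) → (202.45,150.91) → (109.36,150.91) → (109.36,237.23). Closed: final G1 returns to the first vertex.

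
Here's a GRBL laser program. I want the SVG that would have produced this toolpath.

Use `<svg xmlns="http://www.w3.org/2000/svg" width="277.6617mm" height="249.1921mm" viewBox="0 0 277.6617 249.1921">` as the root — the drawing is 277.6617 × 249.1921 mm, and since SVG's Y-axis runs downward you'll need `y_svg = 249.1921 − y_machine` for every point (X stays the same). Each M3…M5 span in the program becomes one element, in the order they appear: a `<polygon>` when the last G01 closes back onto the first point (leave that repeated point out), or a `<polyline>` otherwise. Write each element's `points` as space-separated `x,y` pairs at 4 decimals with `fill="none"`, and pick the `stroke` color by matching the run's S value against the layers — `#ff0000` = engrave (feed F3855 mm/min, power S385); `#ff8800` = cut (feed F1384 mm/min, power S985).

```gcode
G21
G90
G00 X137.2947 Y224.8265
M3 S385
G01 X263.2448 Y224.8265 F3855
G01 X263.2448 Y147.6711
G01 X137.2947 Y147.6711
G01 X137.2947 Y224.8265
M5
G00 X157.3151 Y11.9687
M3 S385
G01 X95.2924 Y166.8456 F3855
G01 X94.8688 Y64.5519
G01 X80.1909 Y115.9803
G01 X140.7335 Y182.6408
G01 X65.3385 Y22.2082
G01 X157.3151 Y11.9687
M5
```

Machine Y-up, SVG Y-down with viewBox height 249.1921, so y_svg = 249.1921 − y_machine; X carries over. Every run uses S385, so all elements get stroke `#ff0000` (engrave).

Run 1: The run returns to its start, so emit a `<polygon>` with points (Y-flipped): 137.2947,24.3656 263.2448,24.3656 263.2448,101.5210 137.2947,101.5210.

Run 2: The run returns to its start, so emit a `<polygon>` with points (Y-flipped): 157.3151,237.2234 95.2924,82.3465 94.8688,184.6402 80.1909,133.2118 140.7335,66.5513 65.3385,226.9839.

<svg xmlns="http://www.w3.org/2000/svg" width="277.6617mm" height="249.1921mm" viewBox="0 0 277.6617 249.1921">
  <polygon points="137.2947,24.3656 263.2448,24.3656 263.2448,101.5210 137.2947,101.5210" fill="none" stroke="#ff0000"/>
  <polygon points="157.3151,237.2234 95.2924,82.3465 94.8688,184.6402 80.1909,133.2118 140.7335,66.5513 65.3385,226.9839" fill="none" stroke="#ff0000"/>
</svg>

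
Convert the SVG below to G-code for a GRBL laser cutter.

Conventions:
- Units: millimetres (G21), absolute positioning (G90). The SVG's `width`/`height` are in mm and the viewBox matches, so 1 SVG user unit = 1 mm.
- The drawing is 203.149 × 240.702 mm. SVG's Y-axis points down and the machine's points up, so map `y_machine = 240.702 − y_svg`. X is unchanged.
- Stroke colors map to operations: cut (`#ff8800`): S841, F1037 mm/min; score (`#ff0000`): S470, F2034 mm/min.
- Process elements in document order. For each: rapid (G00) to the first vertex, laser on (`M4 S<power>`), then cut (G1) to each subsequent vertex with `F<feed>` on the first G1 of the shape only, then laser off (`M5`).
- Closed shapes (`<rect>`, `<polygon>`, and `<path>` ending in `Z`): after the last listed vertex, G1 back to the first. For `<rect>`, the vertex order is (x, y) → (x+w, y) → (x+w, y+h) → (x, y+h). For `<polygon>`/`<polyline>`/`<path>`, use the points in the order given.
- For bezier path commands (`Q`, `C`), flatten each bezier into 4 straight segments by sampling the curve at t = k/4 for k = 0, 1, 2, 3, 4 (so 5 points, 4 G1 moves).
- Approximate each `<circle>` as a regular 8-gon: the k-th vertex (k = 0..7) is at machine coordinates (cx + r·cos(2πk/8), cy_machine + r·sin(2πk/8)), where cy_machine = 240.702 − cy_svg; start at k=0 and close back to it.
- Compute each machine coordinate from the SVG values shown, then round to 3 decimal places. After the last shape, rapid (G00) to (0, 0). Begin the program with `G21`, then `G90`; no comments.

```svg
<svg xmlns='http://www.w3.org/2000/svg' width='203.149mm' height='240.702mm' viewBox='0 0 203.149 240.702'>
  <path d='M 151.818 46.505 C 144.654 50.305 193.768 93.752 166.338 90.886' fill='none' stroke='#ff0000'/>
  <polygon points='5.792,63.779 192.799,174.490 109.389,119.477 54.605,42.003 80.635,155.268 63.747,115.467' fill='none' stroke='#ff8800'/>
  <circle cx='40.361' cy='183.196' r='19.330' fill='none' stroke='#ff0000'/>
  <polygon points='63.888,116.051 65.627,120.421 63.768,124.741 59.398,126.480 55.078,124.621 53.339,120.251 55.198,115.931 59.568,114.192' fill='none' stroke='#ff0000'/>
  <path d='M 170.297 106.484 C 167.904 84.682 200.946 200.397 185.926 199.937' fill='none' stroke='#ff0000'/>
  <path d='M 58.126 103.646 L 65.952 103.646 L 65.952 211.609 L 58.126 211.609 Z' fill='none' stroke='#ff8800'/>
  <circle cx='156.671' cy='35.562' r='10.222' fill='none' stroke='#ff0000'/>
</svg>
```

G21
G90
G00 X151.818 Y194.197
M4 S470
G1 X154.922 Y185.256 F2034
G1 X166.678 Y169.507
G1 X174.634 Y155.007
G1 X166.338 Y149.816
M5
G00 X5.792 Y176.923
M4 S841
G1 X192.799 Y66.212 F1037
G1 X109.389 Y121.225
G1 X54.605 Y198.699
G1 X80.635 Y85.434
G1 X63.747 Y125.235
G1 X5.792 Y176.923
M5
G00 X59.691 Y57.506
M4 S470
G1 X54.029 Y71.174 F2034
G1 X40.361 Y76.836
G1 X26.693 Y71.174
G1 X21.031 Y57.506
G1 X26.693 Y43.838
G1 X40.361 Y38.176
G1 X54.029 Y43.838
G1 X59.691 Y57.506
M5
G00 X63.888 Y124.651
M4 S470
G1 X65.627 Y120.281 F2034
G1 X63.768 Y115.961
G1 X59.398 Y114.222
G1 X55.078 Y116.081
G1 X53.339 Y120.451
G1 X55.198 Y124.771
G1 X59.568 Y126.510
G1 X63.888 Y124.651
M5
G00 X170.297 Y134.218
M4 S470
G1 X173.842 Y128.749 F2034
G1 X182.847 Y95.495
G1 X189.484 Y58.239
G1 X185.926 Y40.765
M5
G00 X58.126 Y137.056
M4 S841
G1 X65.952 Y137.056 F1037
G1 X65.952 Y29.093
G1 X58.126 Y29.093
G1 X58.126 Y137.056
M5
G00 X166.893 Y205.140
M4 S470
G1 X163.899 Y212.368 F2034
G1 X156.671 Y215.362
G1 X149.443 Y212.368
G1 X146.449 Y205.140
G1 X149.443 Y197.912
G1 X156.671 Y194.918
G1 X163.899 Y197.912
G1 X166.893 Y205.140
M5
G00 X0.000 Y0.000

viewBox `0 0 203.149 240.702` with mm width/height → 1 unit = 1 mm. Flip: y_m = 240.702 − y_svg.

**Shape 1** — `<path>` cubic bezier, stroke `#ff0000` → score (S470, F2034). Control points (SVG): P0=(151.818,46.505), P1=(144.654,50.305), P2=(193.768,93.752), P3=(166.338,90.886); sampled at t=k/4. Machine vertices: (151.818,194.197) → (154.922,185.256) → (166.678,169.507) → (174.634,155.007) → (166.338,149.816). Open path.

**Shape 2** — `<polygon>` closed polygon, stroke `#ff8800` → cut (S841, F1037). Machine vertices: (5.792,176.923) → (192.799,66.212) → (109.389,121.225) → (54.605,198.699) → (80.635,85.434) → (63.747,125.235) → (5.792,176.923). Closed: final G1 returns to the first vertex.

**Shape 3** — `<circle>` circle, stroke `#ff0000` → score (S470, F2034). Machine vertices: (59.691,57.506) → (54.029,71.174) → (40.361,76.836) → (26.693,71.174) → (21.031,57.506) → (26.693,43.838) → (40.361,38.176) → (54.029,43.838) → (59.691,57.506). Closed: final G1 returns to the first vertex.

**Shape 4** — `<polygon>` regular polygon, stroke `#ff0000` → score (S470, F2034). Machine vertices: (63.888,124.651) → (65.627,120.281) → (63.768,115.961) → (59.398,114.222) → (55.078,116.081) → (53.339,120.451) → (55.198,124.771) → (59.568,126.510) → (63.888,124.651). Closed: final G1 returns to the first vertex.

**Shape 5** — `<path>` cubic bezier, stroke `#ff0000` → score (S470, F2034). Control points (SVG): P0=(170.297,106.484), P1=(167.904,84.682), P2=(200.946,200.397), P3=(185.926,199.937); sampled at t=k/4. Machine vertices: (170.297,134.218) → (173.842,128.749) → (182.847,95.495) → (189.484,58.239) → (185.926,40.765). Open path.

**Shape 6** — `<path>` rectangle, stroke `#ff8800` → cut (S841, F1037). Machine vertices: (58.126,137.056) → (65.952,137.056) → (65.952,29.093) → (58.126,29.093) → (58.126,137.056). Closed: final G1 returns to the first vertex.

**Shape 7** — `<circle>` circle, stroke `#ff0000` → score (S470, F2034). Machine vertices: (166.893,205.140) → (163.899,212.368) → (156.671,215.362) → (149.443,212.368) → (146.449,205.140) → (149.443,197.912) → (156.671,194.918) → (163.899,197.912) → (166.893,205.140). Closed: final G1 returns to the first vertex.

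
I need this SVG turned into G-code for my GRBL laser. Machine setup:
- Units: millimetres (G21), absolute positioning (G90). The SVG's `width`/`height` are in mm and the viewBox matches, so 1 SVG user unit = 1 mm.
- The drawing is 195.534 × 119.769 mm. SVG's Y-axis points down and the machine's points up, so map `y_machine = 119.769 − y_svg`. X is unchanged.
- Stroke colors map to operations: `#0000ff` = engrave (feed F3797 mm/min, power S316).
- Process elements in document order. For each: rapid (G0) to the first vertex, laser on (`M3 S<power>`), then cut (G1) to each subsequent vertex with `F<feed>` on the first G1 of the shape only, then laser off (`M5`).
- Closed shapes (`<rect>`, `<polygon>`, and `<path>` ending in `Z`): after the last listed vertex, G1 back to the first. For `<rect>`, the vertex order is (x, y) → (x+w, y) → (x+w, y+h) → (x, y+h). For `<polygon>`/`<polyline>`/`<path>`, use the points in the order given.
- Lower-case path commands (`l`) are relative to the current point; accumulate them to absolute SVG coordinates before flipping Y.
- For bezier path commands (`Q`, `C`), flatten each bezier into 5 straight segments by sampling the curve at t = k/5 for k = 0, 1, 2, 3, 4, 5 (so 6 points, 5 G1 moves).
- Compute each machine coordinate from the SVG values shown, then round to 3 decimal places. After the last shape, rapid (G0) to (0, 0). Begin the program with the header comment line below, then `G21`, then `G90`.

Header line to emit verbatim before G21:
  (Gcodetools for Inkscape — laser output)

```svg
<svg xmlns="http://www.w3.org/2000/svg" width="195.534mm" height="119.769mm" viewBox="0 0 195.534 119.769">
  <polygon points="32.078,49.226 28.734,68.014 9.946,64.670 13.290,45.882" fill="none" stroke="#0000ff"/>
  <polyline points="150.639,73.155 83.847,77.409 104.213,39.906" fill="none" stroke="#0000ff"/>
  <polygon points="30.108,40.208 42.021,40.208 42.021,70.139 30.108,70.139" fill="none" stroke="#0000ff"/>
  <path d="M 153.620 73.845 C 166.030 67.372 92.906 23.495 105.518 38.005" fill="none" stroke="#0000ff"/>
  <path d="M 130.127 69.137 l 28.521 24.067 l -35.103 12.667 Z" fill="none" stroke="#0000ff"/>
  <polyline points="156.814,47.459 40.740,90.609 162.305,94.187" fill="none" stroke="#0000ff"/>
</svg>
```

(Gcodetools for Inkscape — laser output)
G21
G90
G0 X32.078 Y70.543
M3 S316
G1 X28.734 Y51.755 F3797
G1 X9.946 Y55.099
G1 X13.290 Y73.887
G1 X32.078 Y70.543
M5
G0 X150.639 Y46.614
M3 S316
G1 X83.847 Y42.360 F3797
G1 X104.213 Y79.863
M5
G0 X30.108 Y79.561
M3 S316
G1 X42.021 Y79.561 F3797
G1 X42.021 Y49.630
G1 X30.108 Y49.630
G1 X30.108 Y79.561
M5
G0 X153.620 Y45.924
M3 S316
G1 X152.172 Y53.530 F3797
G1 X138.417 Y65.515
G1 X120.576 Y77.281
G1 X106.869 Y84.230
G1 X105.518 Y81.764
M5
G0 X130.127 Y50.632
M3 S316
G1 X158.648 Y26.565 F3797
G1 X123.545 Y13.898
G1 X130.127 Y50.632
M5
G0 X156.814 Y72.310
M3 S316
G1 X40.740 Y29.160 F3797
G1 X162.305 Y25.582
M5
G0 X0.000 Y0.000

viewBox `0 0 195.534 119.769` with mm width/height → 1 unit = 1 mm. Flip: y_m = 119.769 − y_svg.

**Shape 1** — `<polygon>` regular polygon, stroke `#0000ff` → engrave (S316, F3797). Machine vertices: (32.078,70.543) → (28.734,51.755) → (9.946,55.099) → (13.290,73.887) → (32.078,70.543). Closed: final G1 returns to the first vertex.

**Shape 2** — `<polyline>` open polyline, stroke `#0000ff` → engrave (S316, F3797). Machine vertices: (150.639,46.614) → (83.847,42.360) → (104.213,79.863). Open path.

**Shape 3** — `<polygon>` rectangle, stroke `#0000ff` → engrave (S316, F3797). Machine vertices: (30.108,79.561) → (42.021,79.561) → (42.021,49.630) → (30.108,49.630) → (30.108,79.561). Closed: final G1 returns to the first vertex.

**Shape 4** — `<path>` cubic bezier, stroke `#0000ff` → engrave (S316, F3797). Control points (SVG): P0=(153.620,73.845), P1=(166.030,67.372), P2=(92.906,23.495), P3=(105.518,38.005); sampled at t=k/5. Machine vertices: (153.620,45.924) → (152.172,53.530) → (138.417,65.515) → (120.576,77.281) → (106.869,84.230) → (105.518,81.764). Open path.

**Shape 5** — `<path>` regular polygon, stroke `#0000ff` → engrave (S316, F3797). Machine vertices: (130.127,50.632) → (158.648,26.565) → (123.545,13.898) → (130.127,50.632). Closed: final G1 returns to the first vertex.

**Shape 6** — `<polyline>` open polyline, stroke `#0000ff` → engrave (S316, F3797). Machine vertices: (156.814,72.310) → (40.740,29.160) → (162.305,25.582). Open path.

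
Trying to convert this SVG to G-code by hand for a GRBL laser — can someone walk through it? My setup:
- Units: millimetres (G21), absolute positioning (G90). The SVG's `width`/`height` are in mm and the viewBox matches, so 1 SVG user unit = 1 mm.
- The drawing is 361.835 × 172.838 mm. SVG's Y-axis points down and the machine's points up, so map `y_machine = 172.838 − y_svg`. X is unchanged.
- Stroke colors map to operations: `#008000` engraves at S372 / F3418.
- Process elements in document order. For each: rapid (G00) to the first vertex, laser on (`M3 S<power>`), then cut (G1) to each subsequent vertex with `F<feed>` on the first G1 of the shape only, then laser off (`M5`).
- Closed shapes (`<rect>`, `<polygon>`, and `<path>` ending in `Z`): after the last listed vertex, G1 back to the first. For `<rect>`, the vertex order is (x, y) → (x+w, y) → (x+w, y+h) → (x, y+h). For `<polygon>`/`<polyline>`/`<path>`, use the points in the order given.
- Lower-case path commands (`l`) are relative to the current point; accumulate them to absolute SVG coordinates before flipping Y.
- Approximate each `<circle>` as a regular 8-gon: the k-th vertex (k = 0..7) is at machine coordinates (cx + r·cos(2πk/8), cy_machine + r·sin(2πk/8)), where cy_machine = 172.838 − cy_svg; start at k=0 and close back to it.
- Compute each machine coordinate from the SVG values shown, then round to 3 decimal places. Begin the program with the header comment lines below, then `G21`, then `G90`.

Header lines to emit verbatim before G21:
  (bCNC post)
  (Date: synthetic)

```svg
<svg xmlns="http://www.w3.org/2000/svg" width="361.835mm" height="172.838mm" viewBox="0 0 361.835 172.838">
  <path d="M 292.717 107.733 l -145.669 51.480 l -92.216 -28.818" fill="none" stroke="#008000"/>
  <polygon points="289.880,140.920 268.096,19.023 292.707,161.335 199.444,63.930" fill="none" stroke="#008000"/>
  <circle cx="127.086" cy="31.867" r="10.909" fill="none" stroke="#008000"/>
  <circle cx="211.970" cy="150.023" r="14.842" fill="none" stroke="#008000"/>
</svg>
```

(bCNC post)
(Date: synthetic)
G21
G90
G00 X292.717 Y65.105
M3 S372
G1 X147.048 Y13.625 F3418
G1 X54.832 Y42.443
M5
G00 X289.880 Y31.918
M3 S372
G1 X268.096 Y153.815 F3418
G1 X292.707 Y11.503
G1 X199.444 Y108.908
G1 X289.880 Y31.918
M5
G00 X137.995 Y140.971
M3 S372
G1 X134.800 Y148.685 F3418
G1 X127.086 Y151.880
G1 X119.372 Y148.685
G1 X116.177 Y140.971
G1 X119.372 Y133.257
G1 X127.086 Y130.062
G1 X134.800 Y133.257
G1 X137.995 Y140.971
M5
G00 X226.812 Y22.815
M3 S372
G1 X222.465 Y33.310 F3418
G1 X211.970 Y37.657
G1 X201.475 Y33.310
G1 X197.128 Y22.815
G1 X201.475 Y12.320
G1 X211.970 Y7.973
G1 X222.465 Y12.320
G1 X226.812 Y22.815
M5

viewBox `0 0 361.835 172.838` with mm width/height → 1 unit = 1 mm. Flip: y_m = 172.838 − y_svg.

**Shape 1** — `<path>` open polyline, stroke `#008000` → engrave (S372, F3418). Machine vertices: (292.717,65.105) → (147.048,13.625) → (54.832,42.443). Open path.

**Shape 2** — `<polygon>` closed polygon, stroke `#008000` → engrave (S372, F3418). Machine vertices: (289.880,31.918) → (268.096,153.815) → (292.707,11.503) → (199.444,108.908) → (289.880,31.918). Closed: final G1 returns to the first vertex.

**Shape 3** — `<circle>` circle, stroke `#008000` → engrave (S372, F3418). Machine vertices: (137.995,140.971) → (134.800,148.685) → (127.086,151.880) → (119.372,148.685) → (116.177,140.971) → (119.372,133.257) → (127.086,130.062) → (134.800,133.257) → (137.995,140.971). Closed: final G1 returns to the first vertex.

**Shape 4** — `<circle>` circle, stroke `#008000` → engrave (S372, F3418). Machine vertices: (226.812,22.815) → (222.465,33.310) → (211.970,37.657) → (201.475,33.310) → (197.128,22.815) → (201.475,12.320) → (211.970,7.973) → (222.465,12.320) → (226.812,22.815). Closed: final G1 returns to the first vertex.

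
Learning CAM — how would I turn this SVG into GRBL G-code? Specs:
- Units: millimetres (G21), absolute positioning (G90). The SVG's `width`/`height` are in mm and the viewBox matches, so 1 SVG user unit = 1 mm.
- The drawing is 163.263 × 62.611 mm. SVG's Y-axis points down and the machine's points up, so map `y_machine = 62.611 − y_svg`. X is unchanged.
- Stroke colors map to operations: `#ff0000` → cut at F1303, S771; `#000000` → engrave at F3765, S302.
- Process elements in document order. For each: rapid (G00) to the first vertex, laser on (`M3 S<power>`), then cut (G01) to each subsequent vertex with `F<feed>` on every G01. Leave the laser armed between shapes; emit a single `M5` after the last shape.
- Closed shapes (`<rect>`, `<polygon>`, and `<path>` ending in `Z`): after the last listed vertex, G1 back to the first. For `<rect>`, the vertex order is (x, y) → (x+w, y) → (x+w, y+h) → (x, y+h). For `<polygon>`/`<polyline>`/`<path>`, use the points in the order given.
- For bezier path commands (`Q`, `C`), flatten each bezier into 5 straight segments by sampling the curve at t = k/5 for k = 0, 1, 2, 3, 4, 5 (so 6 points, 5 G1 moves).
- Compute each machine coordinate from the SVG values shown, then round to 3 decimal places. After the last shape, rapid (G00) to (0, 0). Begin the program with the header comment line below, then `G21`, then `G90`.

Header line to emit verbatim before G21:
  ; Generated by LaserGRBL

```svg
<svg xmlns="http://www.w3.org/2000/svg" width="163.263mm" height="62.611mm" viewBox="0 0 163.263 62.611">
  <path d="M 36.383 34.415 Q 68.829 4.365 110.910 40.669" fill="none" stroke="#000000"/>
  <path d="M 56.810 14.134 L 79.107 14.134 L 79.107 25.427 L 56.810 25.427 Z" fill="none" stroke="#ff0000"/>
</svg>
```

; Generated by LaserGRBL
G21
G90
G00 X36.383 Y28.196
M3 S302
G01 X49.747 Y37.562 F3765
G01 X63.881 Y41.619 F3765
G01 X78.787 Y40.369 F3765
G01 X94.463 Y33.809 F3765
G01 X110.910 Y21.942 F3765
G00 X56.810 Y48.477
M3 S771
G01 X79.107 Y48.477 F1303
G01 X79.107 Y37.184 F1303
G01 X56.810 Y37.184 F1303
G01 X56.810 Y48.477 F1303
M5
G00 X0.000 Y0.000

Since the viewBox matches the mm dimensions, user units are millimetres directly. The only transform is the Y-flip y_m = 62.611 − y_svg.

Shape 1 is a quadratic bezier drawn with `<path>`. Its stroke #000000 means engrave at S302, F3765. After flipping Y the toolpath is (36.383,28.196) → (49.747,37.562) → (63.881,41.619) → (78.787,40.369) → (94.463,33.809) → (110.910,21.942).

Shape 2 is a rectangle drawn with `<path>`. Its stroke #ff0000 means cut at S771, F1303. After flipping Y the toolpath is (56.810,48.477) → (79.107,48.477) → (79.107,37.184) → (56.810,37.184) → (56.810,48.477), returning to the start.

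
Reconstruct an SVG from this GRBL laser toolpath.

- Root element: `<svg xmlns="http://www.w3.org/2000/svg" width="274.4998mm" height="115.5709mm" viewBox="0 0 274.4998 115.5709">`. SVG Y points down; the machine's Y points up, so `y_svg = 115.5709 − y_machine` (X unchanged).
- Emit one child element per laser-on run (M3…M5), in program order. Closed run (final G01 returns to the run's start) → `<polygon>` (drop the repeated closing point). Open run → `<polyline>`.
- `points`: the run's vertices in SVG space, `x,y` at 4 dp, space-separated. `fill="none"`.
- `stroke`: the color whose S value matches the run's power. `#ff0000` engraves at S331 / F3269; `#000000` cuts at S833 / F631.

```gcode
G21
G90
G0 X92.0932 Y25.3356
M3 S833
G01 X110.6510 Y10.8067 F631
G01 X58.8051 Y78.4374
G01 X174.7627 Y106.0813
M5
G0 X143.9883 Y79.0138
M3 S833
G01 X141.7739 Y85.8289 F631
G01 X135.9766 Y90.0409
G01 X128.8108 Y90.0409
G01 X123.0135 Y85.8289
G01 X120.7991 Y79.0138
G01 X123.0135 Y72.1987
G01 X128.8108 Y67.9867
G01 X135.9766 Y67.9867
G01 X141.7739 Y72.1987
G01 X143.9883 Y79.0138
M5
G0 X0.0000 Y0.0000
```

<svg xmlns="http://www.w3.org/2000/svg" width="274.4998mm" height="115.5709mm" viewBox="0 0 274.4998 115.5709">
  <polyline points="92.0932,90.2353 110.6510,104.7642 58.8051,37.1335 174.7627,9.4896" fill="none" stroke="#000000"/>
  <polygon points="143.9883,36.5571 141.7739,29.7420 135.9766,25.5300 128.8108,25.5300 123.0135,29.7420 120.7991,36.5571 123.0135,43.3722 128.8108,47.5842 135.9766,47.5842 141.7739,43.3722" fill="none" stroke="#000000"/>
</svg>

Each laser-on run becomes one SVG element. Flip Y back into SVG space with y_svg = 115.5709 − y_machine. Every run uses S833, so all elements get stroke `#000000` (cut).

Run 1: The run is open, so emit a `<polyline>` with points (Y-flipped): 92.0932,90.2353 110.6510,104.7642 58.8051,37.1335 174.7627,9.4896.

Run 2: The run returns to its start, so emit a `<polygon>` with points (Y-flipped): 143.9883,36.5571 141.7739,29.7420 135.9766,25.5300 128.8108,25.5300 123.0135,29.7420 120.7991,36.5571 123.0135,43.3722 128.8108,47.5842 135.9766,47.5842 141.7739,43.3722.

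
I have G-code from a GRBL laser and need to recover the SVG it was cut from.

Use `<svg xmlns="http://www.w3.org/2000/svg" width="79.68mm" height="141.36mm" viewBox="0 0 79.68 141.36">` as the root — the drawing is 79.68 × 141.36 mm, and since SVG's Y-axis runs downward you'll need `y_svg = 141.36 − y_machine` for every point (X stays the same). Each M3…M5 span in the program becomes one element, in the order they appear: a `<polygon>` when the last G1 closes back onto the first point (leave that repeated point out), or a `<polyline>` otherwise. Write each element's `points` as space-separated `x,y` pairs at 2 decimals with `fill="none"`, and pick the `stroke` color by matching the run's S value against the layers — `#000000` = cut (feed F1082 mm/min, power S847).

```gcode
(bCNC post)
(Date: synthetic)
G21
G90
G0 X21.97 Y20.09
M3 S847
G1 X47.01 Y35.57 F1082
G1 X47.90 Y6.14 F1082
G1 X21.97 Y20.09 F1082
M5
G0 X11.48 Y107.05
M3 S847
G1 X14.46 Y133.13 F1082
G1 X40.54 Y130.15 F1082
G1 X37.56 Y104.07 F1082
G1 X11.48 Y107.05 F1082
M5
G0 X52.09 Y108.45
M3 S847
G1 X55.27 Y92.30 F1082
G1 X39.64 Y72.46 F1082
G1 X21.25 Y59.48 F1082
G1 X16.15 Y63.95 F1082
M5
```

<svg xmlns="http://www.w3.org/2000/svg" width="79.68mm" height="141.36mm" viewBox="0 0 79.68 141.36">
  <polygon points="21.97,121.27 47.01,105.79 47.90,135.22" fill="none" stroke="#000000"/>
  <polygon points="11.48,34.31 14.46,8.23 40.54,11.21 37.56,37.29" fill="none" stroke="#000000"/>
  <polyline points="52.09,32.91 55.27,49.06 39.64,68.90 21.25,81.88 16.15,77.41" fill="none" stroke="#000000"/>
</svg>

Machine Y-up, SVG Y-down with viewBox height 141.36, so y_svg = 141.36 − y_machine; X carries over. Every run uses S847, so all elements get stroke `#000000` (cut).

Run 1: The run returns to its start, so emit a `<polygon>` with points (Y-flipped): 21.97,121.27 47.01,105.79 47.90,135.22.

Run 2: The run returns to its start, so emit a `<polygon>` with points (Y-flipped): 11.48,34.31 14.46,8.23 40.54,11.21 37.56,37.29.

Run 3: The run is open, so emit a `<polyline>` with points (Y-flipped): 52.09,32.91 55.27,49.06 39.64,68.90 21.25,81.88 16.15,77.41.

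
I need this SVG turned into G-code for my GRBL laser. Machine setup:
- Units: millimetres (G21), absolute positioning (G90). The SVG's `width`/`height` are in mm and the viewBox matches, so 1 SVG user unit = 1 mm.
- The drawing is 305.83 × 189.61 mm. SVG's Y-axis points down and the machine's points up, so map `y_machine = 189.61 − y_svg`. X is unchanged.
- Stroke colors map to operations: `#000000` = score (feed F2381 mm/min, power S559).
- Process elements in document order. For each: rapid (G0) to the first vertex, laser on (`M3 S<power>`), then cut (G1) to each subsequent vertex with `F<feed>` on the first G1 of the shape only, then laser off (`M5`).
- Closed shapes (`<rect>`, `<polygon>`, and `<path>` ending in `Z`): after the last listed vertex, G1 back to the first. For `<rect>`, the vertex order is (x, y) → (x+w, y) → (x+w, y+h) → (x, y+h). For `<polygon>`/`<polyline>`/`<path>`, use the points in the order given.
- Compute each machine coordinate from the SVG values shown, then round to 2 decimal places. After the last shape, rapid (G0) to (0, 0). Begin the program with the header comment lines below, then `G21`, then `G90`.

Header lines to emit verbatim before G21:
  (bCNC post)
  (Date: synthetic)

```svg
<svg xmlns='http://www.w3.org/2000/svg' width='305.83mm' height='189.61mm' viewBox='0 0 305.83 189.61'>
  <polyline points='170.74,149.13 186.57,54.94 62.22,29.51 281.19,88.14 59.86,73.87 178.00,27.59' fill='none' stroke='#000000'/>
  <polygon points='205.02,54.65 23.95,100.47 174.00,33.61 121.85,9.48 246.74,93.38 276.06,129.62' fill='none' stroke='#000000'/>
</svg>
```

Since the viewBox matches the mm dimensions, user units are millimetres directly. The only transform is the Y-flip y_m = 189.61 − y_svg.

Shape 1 is a open polyline drawn with `<polyline>`. Its stroke #000000 means score at S559, F2381. After flipping Y the toolpath is (170.74,40.48) → (186.57,134.67) → (62.22,160.10) → (281.19,101.47) → (59.86,115.74) → (178.00,162.02).

Shape 2 is a closed polygon drawn with `<polygon>`. Its stroke #000000 means score at S559, F2381. After flipping Y the toolpath is (205.02,134.96) → (23.95,89.14) → (174.00,156.00) → (121.85,180.13) → (246.74,96.23) → (276.06,59.99) → (205.02,134.96), returning to the start.

(bCNC post)
(Date: synthetic)
G21
G90
G0 X170.74 Y40.48
M3 S559
G1 X186.57 Y134.67 F2381
G1 X62.22 Y160.10
G1 X281.19 Y101.47
G1 X59.86 Y115.74
G1 X178.00 Y162.02
M5
G0 X205.02 Y134.96
M3 S559
G1 X23.95 Y89.14 F2381
G1 X174.00 Y156.00
G1 X121.85 Y180.13
G1 X246.74 Y96.23
G1 X276.06 Y59.99
G1 X205.02 Y134.96
M5
G0 X0.00 Y0.00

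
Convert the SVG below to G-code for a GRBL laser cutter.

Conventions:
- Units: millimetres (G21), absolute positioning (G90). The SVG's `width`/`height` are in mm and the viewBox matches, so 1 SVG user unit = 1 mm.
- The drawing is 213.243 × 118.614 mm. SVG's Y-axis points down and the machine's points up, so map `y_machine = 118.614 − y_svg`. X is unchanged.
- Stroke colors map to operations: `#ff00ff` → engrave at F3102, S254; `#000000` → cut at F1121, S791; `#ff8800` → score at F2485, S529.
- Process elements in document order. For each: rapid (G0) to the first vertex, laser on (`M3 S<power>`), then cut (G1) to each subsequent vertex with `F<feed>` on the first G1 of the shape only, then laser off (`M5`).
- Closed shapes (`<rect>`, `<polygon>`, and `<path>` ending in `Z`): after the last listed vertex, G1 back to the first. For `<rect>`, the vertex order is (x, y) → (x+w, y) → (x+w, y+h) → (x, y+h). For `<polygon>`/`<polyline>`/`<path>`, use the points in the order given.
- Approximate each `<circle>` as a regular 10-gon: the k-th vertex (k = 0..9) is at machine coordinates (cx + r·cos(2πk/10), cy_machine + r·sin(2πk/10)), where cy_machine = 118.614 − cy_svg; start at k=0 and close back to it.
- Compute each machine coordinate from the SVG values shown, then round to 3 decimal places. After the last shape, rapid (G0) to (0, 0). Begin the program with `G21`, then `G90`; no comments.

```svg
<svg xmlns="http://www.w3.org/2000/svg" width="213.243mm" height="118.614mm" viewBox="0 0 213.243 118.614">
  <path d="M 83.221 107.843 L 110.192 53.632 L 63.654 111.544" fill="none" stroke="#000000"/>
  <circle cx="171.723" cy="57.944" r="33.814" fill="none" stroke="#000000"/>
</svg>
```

Since the viewBox matches the mm dimensions, user units are millimetres directly. The only transform is the Y-flip y_m = 118.614 − y_svg.

Shape 1 is a open polyline drawn with `<path>`. Its stroke #000000 means cut at S791, F1121. After flipping Y the toolpath is (83.221,10.771) → (110.192,64.982) → (63.654,7.070).

Shape 2 is a circle drawn with `<circle>`. Its stroke #000000 means cut at S791, F1121. After flipping Y the toolpath is (205.537,60.670) → (199.079,80.545) → (182.172,92.829) → (161.274,92.829) → (144.367,80.545) → (137.909,60.670) → (144.367,40.795) → (161.274,28.511) → (182.172,28.511) → (199.079,40.795) → (205.537,60.670), returning to the start.

G21
G90
G0 X83.221 Y10.771
M3 S791
G1 X110.192 Y64.982 F1121
G1 X63.654 Y7.070
M5
G0 X205.537 Y60.670
M3 S791
G1 X199.079 Y80.545 F1121
G1 X182.172 Y92.829
G1 X161.274 Y92.829
G1 X144.367 Y80.545
G1 X137.909 Y60.670
G1 X144.367 Y40.795
G1 X161.274 Y28.511
G1 X182.172 Y28.511
G1 X199.079 Y40.795
G1 X205.537 Y60.670
M5
G0 X0.000 Y0.000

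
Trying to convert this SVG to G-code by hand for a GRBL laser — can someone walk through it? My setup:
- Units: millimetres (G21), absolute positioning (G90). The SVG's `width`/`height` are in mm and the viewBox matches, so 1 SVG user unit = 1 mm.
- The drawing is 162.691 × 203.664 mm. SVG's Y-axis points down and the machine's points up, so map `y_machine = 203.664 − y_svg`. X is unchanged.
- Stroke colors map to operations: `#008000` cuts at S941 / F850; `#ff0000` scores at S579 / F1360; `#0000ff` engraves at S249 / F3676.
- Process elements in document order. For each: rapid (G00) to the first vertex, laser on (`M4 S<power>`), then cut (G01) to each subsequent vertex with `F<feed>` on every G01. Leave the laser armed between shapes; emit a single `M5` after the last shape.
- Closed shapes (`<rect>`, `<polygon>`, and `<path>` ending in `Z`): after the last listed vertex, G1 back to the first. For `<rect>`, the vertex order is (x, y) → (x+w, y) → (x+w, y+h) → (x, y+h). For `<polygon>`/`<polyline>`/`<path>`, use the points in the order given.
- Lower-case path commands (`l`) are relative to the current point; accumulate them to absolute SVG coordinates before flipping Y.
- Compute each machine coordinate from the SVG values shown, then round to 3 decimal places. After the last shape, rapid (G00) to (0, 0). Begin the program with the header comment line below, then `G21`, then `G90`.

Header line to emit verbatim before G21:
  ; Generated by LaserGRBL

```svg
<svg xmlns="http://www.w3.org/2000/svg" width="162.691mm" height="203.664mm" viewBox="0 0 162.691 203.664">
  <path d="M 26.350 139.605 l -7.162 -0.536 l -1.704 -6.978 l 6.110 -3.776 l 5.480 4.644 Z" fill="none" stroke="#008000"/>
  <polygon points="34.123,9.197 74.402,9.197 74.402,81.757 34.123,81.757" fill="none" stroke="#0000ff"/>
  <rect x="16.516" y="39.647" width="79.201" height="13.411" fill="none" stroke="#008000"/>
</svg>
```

viewBox `0 0 162.691 203.664` with mm width/height → 1 unit = 1 mm. Flip: y_m = 203.664 − y_svg.

**Shape 1** — `<path>` regular polygon, stroke `#008000` → cut (S941, F850). Machine vertices: (26.350,64.059) → (19.188,64.595) → (17.484,71.573) → (23.594,75.349) → (29.074,70.705) → (26.350,64.059). Closed: final G1 returns to the first vertex.

**Shape 2** — `<polygon>` rectangle, stroke `#0000ff` → engrave (S249, F3676). Machine vertices: (34.123,194.467) → (74.402,194.467) → (74.402,121.907) → (34.123,121.907) → (34.123,194.467). Closed: final G1 returns to the first vertex.

**Shape 3** — `<rect>` rectangle, stroke `#008000` → cut (S941, F850). Machine vertices: (16.516,164.017) → (95.717,164.017) → (95.717,150.606) → (16.516,150.606) → (16.516,164.017). Closed: final G1 returns to the first vertex.

; Generated by LaserGRBL
G21
G90
G00 X26.350 Y64.059
M4 S941
G01 X19.188 Y64.595 F850
G01 X17.484 Y71.573 F850
G01 X23.594 Y75.349 F850
G01 X29.074 Y70.705 F850
G01 X26.350 Y64.059 F850
G00 X34.123 Y194.467
M4 S249
G01 X74.402 Y194.467 F3676
G01 X74.402 Y121.907 F3676
G01 X34.123 Y121.907 F3676
G01 X34.123 Y194.467 F3676
G00 X16.516 Y164.017
M4 S941
G01 X95.717 Y164.017 F850
G01 X95.717 Y150.606 F850
G01 X16.516 Y150.606 F850
G01 X16.516 Y164.017 F850
M5
G00 X0.000 Y0.000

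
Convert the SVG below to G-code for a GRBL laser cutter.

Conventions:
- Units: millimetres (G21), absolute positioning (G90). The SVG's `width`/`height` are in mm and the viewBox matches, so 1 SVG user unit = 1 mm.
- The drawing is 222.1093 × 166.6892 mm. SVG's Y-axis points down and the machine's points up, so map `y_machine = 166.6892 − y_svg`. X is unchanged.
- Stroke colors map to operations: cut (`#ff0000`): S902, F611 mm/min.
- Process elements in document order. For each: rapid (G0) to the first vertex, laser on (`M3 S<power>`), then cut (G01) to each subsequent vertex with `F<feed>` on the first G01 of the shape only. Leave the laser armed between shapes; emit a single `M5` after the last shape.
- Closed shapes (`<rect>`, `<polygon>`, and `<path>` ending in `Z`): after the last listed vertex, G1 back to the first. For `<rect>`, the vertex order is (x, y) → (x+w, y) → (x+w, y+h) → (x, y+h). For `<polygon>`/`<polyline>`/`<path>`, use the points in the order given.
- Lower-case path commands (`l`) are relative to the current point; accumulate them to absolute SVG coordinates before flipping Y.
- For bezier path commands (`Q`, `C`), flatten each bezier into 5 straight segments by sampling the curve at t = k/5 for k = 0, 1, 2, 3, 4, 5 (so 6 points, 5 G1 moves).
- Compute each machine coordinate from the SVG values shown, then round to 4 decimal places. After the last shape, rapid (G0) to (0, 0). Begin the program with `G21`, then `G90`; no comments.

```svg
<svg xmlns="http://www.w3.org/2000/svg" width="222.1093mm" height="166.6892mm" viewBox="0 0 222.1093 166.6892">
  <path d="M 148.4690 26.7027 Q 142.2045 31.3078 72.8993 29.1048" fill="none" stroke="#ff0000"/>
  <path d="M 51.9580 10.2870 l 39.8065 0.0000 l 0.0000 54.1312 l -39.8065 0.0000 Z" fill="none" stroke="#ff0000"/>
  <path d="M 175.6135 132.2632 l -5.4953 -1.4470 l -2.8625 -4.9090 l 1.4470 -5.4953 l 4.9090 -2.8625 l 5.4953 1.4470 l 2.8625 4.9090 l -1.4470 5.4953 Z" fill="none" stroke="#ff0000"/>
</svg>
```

1 u = 1 mm; y_m = 166.6892 − y.

[1] `<path>` quadratic bezier, #ff0000→cut S902 F611: (148.4690,139.9865) → (143.4416,138.4168) → (133.3709,137.3917) → (118.2569,136.9113) → (98.0998,136.9755) → (72.8993,137.5844)

[2] `<path>` rectangle, #ff0000→cut S902 F611: (51.9580,156.4022) → (91.7645,156.4022) → (91.7645,102.2710) → (51.9580,102.2710) → (51.9580,156.4022) (closed)

[3] `<path>` regular polygon, #ff0000→cut S902 F611: (175.6135,34.4260) → (170.1182,35.8730) → (167.2557,40.7820) → (168.7027,46.2773) → (173.6117,49.1398) → (179.1070,47.6928) → (181.9695,42.7838) → (180.5225,37.2885) → (175.6135,34.4260) (closed)

G21
G90
G0 X148.4690 Y139.9865
M3 S902
G01 X143.4416 Y138.4168 F611
G01 X133.3709 Y137.3917
G01 X118.2569 Y136.9113
G01 X98.0998 Y136.9755
G01 X72.8993 Y137.5844
G0 X51.9580 Y156.4022
M3 S902
G01 X91.7645 Y156.4022 F611
G01 X91.7645 Y102.2710
G01 X51.9580 Y102.2710
G01 X51.9580 Y156.4022
G0 X175.6135 Y34.4260
M3 S902
G01 X170.1182 Y35.8730 F611
G01 X167.2557 Y40.7820
G01 X168.7027 Y46.2773
G01 X173.6117 Y49.1398
G01 X179.1070 Y47.6928
G01 X181.9695 Y42.7838
G01 X180.5225 Y37.2885
G01 X175.6135 Y34.4260
M5
G0 X0.0000 Y0.0000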